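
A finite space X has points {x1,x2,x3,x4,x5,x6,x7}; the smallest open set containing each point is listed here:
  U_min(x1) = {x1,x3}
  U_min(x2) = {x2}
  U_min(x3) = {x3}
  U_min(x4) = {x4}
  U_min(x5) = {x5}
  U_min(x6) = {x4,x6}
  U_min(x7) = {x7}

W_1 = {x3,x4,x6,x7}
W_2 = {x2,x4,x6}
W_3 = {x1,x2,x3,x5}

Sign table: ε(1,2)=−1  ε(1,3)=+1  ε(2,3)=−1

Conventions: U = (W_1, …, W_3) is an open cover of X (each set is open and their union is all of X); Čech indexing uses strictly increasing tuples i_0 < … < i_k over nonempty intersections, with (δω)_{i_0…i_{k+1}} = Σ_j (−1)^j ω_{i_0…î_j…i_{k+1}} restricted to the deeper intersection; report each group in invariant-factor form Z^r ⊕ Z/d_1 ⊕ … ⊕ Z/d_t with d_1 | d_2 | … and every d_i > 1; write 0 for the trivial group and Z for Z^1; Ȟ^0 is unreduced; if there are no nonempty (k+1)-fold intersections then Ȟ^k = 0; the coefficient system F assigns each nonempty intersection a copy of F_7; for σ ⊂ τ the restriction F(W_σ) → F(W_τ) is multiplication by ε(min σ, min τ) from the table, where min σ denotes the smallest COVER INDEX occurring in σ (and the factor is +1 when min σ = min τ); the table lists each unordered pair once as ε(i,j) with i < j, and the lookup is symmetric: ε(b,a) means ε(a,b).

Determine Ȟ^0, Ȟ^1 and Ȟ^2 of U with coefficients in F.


Ȟ^0(U;F) ≅ Z/7, Ȟ^1(U;F) ≅ Z/7 and Ȟ^2(U;F) ≅ 0

nonempty intersections:
  W12={x4,x6} W13={x3} W23={x2}
C dims 3,3; δ0: rk_F7 2
Ȟ^0: (3−2)−0=1 ⇒ Z/7
Ȟ^1: (3−0)−2=1 ⇒ Z/7
Ȟ^2: (0−0)−0=0 ⇒ 0


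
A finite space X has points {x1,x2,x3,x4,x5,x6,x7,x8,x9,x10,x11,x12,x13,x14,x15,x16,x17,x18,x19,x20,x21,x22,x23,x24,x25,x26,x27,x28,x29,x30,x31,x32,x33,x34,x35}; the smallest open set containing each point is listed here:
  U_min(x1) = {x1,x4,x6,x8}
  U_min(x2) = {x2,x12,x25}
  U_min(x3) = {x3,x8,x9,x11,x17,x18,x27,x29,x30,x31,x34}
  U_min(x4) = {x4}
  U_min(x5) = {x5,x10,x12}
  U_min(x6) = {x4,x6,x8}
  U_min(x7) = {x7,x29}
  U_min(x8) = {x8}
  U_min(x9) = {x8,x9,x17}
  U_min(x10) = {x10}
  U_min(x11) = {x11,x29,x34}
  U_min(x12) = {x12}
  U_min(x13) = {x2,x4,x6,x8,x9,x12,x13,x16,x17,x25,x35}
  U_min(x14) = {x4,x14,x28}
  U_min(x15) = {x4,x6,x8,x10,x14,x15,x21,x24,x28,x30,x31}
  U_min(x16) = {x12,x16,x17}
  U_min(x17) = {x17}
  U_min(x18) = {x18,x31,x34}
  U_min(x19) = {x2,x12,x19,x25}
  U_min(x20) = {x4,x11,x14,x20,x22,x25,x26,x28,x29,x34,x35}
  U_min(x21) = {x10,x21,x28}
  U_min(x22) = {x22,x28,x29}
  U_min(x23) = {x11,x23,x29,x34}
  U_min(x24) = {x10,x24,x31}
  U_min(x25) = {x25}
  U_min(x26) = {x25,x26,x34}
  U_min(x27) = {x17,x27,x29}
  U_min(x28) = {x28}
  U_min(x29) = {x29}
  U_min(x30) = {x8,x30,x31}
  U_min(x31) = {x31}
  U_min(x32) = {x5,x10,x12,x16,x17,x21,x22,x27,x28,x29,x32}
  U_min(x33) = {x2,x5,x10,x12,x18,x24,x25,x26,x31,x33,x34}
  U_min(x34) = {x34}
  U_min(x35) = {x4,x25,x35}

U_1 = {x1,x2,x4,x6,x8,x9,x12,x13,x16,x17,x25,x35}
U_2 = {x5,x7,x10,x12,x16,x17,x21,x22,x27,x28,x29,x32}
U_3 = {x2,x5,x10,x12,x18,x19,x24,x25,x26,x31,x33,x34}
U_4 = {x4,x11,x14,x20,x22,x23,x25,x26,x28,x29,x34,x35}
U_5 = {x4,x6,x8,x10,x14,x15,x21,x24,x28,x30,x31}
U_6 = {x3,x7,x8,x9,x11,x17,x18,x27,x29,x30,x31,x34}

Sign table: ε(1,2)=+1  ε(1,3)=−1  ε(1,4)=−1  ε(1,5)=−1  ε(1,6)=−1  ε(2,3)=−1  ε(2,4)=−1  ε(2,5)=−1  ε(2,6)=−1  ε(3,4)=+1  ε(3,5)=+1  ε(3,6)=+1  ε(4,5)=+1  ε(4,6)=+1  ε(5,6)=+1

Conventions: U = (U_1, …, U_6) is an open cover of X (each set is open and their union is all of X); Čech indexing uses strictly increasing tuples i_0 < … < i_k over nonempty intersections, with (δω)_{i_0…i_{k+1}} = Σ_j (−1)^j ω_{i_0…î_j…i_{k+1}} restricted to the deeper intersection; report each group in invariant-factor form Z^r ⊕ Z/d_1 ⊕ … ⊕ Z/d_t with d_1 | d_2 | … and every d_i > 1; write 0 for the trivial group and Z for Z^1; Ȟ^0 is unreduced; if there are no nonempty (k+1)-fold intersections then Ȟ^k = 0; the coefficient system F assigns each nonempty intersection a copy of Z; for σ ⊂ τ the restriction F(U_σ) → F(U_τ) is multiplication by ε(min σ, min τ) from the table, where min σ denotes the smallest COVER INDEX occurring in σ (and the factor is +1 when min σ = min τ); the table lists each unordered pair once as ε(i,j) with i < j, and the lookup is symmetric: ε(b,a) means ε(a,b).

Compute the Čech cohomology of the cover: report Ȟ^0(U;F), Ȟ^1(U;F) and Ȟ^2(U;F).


Ȟ^0 ≅ Z,  Ȟ^1 ≅ 0,  Ȟ^2 ≅ Z/2

nerve of the cover:
  U12={x12,x16,x17} U13={x2,x12,x25} U14={x4,x25,x35} U15={x4,x6,x8} U16={x8,x9,x17} U23={x5,x10,x12} U24={x22,x28,x29} U25={x10,x21,x28} U26={x7,x17,x27,x29} U34={x25,x26,x34} U35={x10,x24,x31} U36={x18,x31,x34} U45={x4,x14,x28} U46={x11,x29,x34} U56={x8,x30,x31}
  U123={x12} U126={x17} U134={x25} U145={x4} U156={x8} U235={x10} U245={x28} U246={x29} U346={x34} U356={x31}
C dims 6,15,10; δ0: rk 5, SNF 1^5; δ1: rk 10, SNF 1^9·2
Ȟ^0 = (6 − 5) − 0 = 1, so Ȟ^0 ≅ Z
Ȟ^1 = (15 − 10) − 5 = 0, so Ȟ^1 ≅ 0
Ȟ^2 = (10 − 0) − 10 = 0 plus torsion [2], so Ȟ^2 ≅ Z/2


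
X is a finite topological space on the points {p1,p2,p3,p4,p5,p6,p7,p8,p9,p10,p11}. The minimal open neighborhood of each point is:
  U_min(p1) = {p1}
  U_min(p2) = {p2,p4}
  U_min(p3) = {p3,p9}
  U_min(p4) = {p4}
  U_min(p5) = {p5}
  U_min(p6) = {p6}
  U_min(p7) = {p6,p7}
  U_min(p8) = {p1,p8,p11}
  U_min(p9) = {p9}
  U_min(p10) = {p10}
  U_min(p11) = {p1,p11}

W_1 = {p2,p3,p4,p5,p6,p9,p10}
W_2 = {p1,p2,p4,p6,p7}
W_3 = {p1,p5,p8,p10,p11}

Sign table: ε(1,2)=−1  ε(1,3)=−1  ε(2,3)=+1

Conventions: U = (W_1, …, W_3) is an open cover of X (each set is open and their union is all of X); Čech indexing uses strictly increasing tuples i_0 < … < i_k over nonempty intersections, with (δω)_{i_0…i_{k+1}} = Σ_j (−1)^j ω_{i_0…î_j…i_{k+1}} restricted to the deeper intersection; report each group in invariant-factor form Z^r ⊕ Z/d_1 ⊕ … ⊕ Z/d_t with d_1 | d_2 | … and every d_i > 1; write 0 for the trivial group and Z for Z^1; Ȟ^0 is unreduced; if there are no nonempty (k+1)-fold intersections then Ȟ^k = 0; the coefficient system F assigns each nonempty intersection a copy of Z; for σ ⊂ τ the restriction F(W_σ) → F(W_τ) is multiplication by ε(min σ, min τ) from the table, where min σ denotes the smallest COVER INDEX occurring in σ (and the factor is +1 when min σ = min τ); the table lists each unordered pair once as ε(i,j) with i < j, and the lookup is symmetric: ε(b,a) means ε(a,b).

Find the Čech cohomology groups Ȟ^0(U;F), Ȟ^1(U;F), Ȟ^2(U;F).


Ȟ^0 ≅ Z; Ȟ^1 ≅ Z; Ȟ^2 ≅ 0

nerve of the cover:
  W12={p2,p4,p6} W13={p5,p10} W23={p1}
C dims 3,3; δ0: rk 2, SNF 1^2
Ȟ^0 = (3 − 2) − 0 = 1, so Ȟ^0 ≅ Z
Ȟ^1 = (3 − 0) − 2 = 1, so Ȟ^1 ≅ Z
Ȟ^2 = (0 − 0) − 0 = 0, so Ȟ^2 ≅ 0


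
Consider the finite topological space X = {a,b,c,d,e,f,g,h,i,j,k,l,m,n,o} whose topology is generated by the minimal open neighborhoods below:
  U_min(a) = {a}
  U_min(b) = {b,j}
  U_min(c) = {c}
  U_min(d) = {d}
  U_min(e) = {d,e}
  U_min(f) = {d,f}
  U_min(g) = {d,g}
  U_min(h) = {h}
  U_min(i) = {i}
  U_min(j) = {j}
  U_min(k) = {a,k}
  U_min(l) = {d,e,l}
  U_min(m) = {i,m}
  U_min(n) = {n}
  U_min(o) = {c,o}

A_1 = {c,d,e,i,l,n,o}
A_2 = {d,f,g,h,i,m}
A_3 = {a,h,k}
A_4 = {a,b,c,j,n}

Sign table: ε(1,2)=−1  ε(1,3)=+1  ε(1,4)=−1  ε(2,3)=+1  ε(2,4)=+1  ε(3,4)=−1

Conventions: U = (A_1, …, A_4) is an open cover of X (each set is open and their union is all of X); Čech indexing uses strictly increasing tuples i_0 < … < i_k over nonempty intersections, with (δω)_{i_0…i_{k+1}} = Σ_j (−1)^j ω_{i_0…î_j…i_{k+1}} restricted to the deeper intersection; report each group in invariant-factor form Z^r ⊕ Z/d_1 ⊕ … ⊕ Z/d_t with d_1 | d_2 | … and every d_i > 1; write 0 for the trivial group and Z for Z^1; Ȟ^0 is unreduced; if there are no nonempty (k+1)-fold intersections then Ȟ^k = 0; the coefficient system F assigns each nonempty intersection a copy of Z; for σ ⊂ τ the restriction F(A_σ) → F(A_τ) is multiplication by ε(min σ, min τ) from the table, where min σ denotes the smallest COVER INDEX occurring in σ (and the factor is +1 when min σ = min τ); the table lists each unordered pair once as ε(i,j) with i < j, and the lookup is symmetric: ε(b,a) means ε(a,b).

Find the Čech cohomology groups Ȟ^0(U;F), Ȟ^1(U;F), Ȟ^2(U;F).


Ȟ^0 = 0,  Ȟ^1 = Z/2,  Ȟ^2 = 0

nonempty intersections:
  A12={d,i} A14={c,n} A23={h} A34={a}
C dims 4,4; δ0: rk 4, SNF 1^3·2
Ȟ^0: (4−4)−0=0 ⇒ 0
Ȟ^1: (4−0)−4=0 plus torsion [2] ⇒ Z/2
Ȟ^2: (0−0)−0=0 ⇒ 0


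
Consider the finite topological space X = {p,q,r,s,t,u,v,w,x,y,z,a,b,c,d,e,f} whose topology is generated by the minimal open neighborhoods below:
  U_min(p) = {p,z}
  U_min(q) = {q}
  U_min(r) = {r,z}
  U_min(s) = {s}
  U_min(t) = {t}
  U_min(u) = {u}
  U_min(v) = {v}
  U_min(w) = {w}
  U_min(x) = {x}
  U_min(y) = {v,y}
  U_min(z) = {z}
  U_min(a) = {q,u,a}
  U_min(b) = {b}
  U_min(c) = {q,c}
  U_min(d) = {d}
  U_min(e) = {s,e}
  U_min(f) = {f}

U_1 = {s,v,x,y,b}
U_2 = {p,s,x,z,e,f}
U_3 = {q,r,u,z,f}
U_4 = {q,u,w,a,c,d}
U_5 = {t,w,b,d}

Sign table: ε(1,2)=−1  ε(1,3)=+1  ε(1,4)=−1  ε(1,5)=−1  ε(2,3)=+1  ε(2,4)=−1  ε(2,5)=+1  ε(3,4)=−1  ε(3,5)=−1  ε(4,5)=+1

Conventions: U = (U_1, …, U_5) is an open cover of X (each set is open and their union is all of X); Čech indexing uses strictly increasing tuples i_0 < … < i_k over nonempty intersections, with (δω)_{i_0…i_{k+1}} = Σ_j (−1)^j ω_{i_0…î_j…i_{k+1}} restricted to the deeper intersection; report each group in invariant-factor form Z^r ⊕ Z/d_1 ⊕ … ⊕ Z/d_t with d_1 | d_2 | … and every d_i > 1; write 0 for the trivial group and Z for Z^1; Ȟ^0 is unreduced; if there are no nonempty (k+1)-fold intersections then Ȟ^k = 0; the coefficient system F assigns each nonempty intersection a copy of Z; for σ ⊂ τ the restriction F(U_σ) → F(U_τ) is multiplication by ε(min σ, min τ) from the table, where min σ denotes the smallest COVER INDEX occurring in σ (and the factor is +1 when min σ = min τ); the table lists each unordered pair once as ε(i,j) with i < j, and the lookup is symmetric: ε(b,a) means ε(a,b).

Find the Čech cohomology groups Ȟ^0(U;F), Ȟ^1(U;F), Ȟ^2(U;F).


Ȟ^0(U;F) ≅ 0,  Ȟ^1(U;F) ≅ Z/2,  Ȟ^2(U;F) ≅ 0

cover nerve:
  U12={s,x} U15={b} U23={z,f} U34={q,u} U45={w,d}
C dims 5,5; δ0: rk 5, SNF 1^4·2
Ȟ^0: (5−5)−0=0 ⇒ 0
Ȟ^1: (5−0)−5=0 plus torsion [2] ⇒ Z/2
Ȟ^2: (0−0)−0=0 ⇒ 0


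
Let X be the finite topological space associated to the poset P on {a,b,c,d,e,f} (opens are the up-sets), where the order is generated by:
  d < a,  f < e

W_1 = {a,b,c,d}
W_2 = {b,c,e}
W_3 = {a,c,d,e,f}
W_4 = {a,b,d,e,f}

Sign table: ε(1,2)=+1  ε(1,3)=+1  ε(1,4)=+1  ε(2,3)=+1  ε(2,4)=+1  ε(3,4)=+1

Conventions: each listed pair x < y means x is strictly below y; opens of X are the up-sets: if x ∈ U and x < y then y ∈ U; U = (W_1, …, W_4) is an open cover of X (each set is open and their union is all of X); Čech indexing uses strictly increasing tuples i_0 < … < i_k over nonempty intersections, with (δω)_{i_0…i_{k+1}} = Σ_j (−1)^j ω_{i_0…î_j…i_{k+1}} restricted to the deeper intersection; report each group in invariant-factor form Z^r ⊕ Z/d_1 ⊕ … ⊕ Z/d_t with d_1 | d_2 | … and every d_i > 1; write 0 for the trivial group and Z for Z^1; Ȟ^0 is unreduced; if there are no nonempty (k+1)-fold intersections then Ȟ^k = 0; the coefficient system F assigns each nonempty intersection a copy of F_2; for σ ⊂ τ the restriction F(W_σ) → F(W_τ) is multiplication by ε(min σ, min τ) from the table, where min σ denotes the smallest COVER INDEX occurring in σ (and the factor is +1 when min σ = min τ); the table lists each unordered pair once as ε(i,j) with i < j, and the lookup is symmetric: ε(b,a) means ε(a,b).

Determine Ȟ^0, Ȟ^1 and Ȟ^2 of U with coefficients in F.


Ȟ^0 ≅ Z/2; Ȟ^1 ≅ 0; Ȟ^2 ≅ Z/2

cover nerve:
  W12={b,c} W13={a,c,d} W14={a,b,d} W23={c,e} W24={b,e} W34={a,d,e,f}
  W123={c} W124={b} W134={a,d} W234={e}
C dims 4,6,4; δ0: rk_F2 3; δ1: rk_F2 3
Ȟ^0: (4−3)−0=1 ⇒ Z/2
Ȟ^1: (6−3)−3=0 ⇒ 0
Ȟ^2: (4−0)−3=1 ⇒ Z/2


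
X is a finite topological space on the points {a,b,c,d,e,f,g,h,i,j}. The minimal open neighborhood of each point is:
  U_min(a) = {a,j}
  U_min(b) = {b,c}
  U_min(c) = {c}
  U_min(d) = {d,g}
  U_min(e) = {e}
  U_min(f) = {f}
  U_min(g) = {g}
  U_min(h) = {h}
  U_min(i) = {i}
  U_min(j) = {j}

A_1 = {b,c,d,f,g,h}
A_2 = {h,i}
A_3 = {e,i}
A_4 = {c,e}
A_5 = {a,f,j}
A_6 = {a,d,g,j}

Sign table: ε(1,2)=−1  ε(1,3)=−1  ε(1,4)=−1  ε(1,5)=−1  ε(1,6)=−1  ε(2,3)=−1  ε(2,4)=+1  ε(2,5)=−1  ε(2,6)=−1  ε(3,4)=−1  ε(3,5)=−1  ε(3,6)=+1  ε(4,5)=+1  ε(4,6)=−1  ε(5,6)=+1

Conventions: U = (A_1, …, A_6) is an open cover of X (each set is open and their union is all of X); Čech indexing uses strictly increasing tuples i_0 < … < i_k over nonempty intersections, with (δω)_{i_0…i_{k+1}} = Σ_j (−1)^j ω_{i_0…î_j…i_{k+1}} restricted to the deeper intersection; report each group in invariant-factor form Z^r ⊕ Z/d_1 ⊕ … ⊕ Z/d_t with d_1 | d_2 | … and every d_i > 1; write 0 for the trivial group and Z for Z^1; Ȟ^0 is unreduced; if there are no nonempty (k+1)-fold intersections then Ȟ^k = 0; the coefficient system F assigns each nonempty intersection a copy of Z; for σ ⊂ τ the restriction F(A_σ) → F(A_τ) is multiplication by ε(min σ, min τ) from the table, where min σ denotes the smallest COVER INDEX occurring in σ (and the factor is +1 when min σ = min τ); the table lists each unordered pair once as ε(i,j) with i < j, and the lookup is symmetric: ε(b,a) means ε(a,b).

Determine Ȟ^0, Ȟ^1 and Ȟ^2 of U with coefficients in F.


nonempty overlaps:
  A12={h} A14={c} A15={f} A16={d,g} A23={i} A34={e} A56={a,j}
C dims 6,7; δ0: rk 5, SNF 1^5
degree 0: 6−5−0 = 1 → Ȟ^0 ≅ Z
degree 1: 7−0−5 = 2 → Ȟ^1 ≅ Z^2
degree 2: 0−0−0 = 0 → Ȟ^2 ≅ 0

Ȟ^0 = Z,  Ȟ^1 = Z^2,  Ȟ^2 = 0


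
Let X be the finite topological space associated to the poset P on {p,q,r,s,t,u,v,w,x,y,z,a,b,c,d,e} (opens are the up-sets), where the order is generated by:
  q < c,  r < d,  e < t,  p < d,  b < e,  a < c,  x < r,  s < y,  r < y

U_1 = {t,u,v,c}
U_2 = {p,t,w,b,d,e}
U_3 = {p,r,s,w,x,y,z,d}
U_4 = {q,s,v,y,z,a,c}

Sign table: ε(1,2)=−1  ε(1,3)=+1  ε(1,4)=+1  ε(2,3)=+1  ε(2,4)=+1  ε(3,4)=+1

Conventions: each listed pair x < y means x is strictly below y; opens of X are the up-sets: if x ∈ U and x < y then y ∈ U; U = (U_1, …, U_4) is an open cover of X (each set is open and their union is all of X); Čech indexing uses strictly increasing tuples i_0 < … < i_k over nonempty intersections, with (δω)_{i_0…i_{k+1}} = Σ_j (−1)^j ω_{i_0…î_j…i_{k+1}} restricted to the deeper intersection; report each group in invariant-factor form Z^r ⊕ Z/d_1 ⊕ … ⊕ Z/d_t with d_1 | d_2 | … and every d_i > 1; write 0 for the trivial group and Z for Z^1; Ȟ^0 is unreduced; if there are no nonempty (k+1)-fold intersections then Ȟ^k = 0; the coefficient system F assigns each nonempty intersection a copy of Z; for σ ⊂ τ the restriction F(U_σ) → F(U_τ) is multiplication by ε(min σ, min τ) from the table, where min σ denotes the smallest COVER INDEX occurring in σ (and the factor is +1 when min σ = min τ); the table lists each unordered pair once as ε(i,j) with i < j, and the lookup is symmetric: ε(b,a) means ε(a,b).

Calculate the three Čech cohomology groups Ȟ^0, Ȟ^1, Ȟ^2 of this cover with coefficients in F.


Ȟ^0 = 0, Ȟ^1 = Z/2, Ȟ^2 = 0

cover nerve:
  U12={t} U14={v,c} U23={p,w,d} U34={s,y,z}
C dims 4,4; δ0: rk 4, SNF 1^3·2
Ȟ^0: (4−4)−0=0 ⇒ 0
Ȟ^1: (4−0)−4=0 plus torsion [2] ⇒ Z/2
Ȟ^2: (0−0)−0=0 ⇒ 0


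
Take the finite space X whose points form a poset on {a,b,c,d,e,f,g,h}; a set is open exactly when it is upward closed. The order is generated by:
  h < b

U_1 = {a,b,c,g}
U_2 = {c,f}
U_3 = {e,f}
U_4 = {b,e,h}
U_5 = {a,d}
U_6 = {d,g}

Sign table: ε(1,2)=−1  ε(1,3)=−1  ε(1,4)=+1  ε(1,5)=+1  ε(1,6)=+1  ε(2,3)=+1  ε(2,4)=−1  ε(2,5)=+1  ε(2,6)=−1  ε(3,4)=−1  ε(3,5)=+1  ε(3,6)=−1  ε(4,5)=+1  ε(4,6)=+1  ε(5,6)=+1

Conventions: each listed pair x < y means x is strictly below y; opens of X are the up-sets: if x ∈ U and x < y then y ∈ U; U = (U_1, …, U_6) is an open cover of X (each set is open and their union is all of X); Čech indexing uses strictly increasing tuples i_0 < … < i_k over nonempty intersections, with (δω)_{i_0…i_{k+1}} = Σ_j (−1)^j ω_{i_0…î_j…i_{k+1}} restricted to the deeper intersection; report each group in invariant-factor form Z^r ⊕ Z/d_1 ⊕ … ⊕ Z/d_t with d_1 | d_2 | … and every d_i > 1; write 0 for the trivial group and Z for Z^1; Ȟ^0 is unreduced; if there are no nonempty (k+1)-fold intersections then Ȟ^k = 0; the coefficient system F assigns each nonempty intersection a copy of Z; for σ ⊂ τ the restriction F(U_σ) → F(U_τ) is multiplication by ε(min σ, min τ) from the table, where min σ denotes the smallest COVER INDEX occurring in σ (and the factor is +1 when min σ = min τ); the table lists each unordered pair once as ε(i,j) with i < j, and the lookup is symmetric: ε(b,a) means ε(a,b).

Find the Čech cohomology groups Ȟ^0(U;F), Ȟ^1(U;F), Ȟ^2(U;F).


Ȟ^0 ≅ Z, Ȟ^1 ≅ Z^2 and Ȟ^2 ≅ 0

nonempty intersections:
  U12={c} U14={b} U15={a} U16={g} U23={f} U34={e} U56={d}
C dims 6,7; δ0: rk 5, SNF 1^5
Ȟ^0: (6−5)−0=1 ⇒ Z
Ȟ^1: (7−0)−5=2 ⇒ Z^2
Ȟ^2: (0−0)−0=0 ⇒ 0


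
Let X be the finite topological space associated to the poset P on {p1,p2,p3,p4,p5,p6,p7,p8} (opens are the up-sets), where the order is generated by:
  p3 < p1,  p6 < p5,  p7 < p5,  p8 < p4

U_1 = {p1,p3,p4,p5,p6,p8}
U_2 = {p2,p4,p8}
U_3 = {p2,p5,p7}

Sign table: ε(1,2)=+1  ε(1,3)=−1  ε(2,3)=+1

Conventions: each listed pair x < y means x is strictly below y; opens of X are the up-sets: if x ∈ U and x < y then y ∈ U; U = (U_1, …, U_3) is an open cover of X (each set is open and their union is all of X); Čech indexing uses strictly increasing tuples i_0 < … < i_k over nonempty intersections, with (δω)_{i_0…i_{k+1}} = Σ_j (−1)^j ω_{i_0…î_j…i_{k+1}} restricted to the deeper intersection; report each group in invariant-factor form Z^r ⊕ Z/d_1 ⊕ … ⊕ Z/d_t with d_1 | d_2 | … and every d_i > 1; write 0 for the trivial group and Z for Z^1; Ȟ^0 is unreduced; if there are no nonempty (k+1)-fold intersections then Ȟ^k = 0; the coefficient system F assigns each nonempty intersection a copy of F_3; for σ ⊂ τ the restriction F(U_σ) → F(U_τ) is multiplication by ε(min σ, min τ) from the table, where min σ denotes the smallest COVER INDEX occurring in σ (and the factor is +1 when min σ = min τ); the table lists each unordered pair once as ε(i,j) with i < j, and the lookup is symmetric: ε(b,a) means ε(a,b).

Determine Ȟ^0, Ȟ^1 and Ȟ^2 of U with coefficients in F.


nerve of the cover:
  U12={p4,p8} U13={p5} U23={p2}
C dims 3,3; δ0: rk_F3 3
Ȟ^0 = (3 − 3) − 0 = 0, so Ȟ^0 ≅ 0
Ȟ^1 = (3 − 0) − 3 = 0, so Ȟ^1 ≅ 0
Ȟ^2 = (0 − 0) − 0 = 0, so Ȟ^2 ≅ 0

Ȟ^0(U;F) ≅ 0,  Ȟ^1(U;F) ≅ 0,  Ȟ^2(U;F) ≅ 0


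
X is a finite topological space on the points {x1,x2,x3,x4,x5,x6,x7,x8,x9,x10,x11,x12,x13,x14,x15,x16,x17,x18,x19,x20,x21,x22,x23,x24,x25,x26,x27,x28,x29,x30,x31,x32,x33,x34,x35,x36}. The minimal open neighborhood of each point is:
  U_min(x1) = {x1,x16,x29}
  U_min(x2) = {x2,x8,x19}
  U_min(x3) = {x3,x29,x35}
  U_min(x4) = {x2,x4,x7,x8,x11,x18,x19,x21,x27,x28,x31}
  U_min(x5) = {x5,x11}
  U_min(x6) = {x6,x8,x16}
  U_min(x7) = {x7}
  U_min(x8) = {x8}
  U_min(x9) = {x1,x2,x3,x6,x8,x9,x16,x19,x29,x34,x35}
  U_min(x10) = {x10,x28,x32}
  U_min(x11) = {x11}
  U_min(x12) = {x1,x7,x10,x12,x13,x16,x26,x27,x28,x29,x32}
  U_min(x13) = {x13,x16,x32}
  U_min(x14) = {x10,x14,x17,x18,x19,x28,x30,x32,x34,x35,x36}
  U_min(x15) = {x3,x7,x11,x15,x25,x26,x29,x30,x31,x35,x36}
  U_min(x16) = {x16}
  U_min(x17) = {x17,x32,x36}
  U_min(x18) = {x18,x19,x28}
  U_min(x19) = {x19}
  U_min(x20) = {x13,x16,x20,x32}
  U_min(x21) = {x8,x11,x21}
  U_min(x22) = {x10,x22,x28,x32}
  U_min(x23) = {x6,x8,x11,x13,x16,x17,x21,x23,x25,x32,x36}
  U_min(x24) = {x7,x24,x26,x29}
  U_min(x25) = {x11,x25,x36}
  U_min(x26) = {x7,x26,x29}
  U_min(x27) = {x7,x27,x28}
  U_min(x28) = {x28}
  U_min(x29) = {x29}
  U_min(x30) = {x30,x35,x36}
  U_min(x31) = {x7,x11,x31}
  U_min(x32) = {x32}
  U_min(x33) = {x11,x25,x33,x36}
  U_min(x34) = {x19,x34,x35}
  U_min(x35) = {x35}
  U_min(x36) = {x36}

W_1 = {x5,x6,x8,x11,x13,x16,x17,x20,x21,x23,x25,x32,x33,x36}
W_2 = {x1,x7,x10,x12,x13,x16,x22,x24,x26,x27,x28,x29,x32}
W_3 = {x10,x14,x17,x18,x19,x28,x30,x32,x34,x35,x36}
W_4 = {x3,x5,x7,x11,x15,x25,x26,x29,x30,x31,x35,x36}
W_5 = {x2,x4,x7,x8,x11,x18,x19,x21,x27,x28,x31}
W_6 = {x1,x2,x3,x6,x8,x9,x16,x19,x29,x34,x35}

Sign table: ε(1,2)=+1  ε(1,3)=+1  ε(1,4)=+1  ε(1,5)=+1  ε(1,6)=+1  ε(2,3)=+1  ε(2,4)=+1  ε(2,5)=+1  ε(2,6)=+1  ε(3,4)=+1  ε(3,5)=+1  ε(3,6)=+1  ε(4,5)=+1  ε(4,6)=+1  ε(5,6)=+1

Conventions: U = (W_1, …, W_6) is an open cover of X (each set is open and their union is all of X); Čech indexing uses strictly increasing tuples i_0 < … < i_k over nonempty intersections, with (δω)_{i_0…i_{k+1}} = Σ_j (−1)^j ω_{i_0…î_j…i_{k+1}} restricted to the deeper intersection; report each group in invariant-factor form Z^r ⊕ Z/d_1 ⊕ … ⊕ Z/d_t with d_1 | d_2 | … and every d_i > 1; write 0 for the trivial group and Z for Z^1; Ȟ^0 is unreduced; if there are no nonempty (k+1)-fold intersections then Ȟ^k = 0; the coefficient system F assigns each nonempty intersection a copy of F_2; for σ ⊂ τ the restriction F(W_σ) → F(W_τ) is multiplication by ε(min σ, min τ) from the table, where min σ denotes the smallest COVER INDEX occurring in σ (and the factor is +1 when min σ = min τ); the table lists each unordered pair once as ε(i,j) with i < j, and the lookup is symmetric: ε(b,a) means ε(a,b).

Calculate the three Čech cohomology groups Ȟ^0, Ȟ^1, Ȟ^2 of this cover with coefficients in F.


nonempty intersections:
  W12={x13,x16,x32} W13={x17,x32,x36} W14={x5,x11,x25,x36} W15={x8,x11,x21} W16={x6,x8,x16} W23={x10,x28,x32} W24={x7,x26,x29} W25={x7,x27,x28} W26={x1,x16,x29} W34={x30,x35,x36} W35={x18,x19,x28} W36={x19,x34,x35} W45={x7,x11,x31} W46={x3,x29,x35} W56={x2,x8,x19}
  W123={x32} W126={x16} W134={x36} W145={x11} W156={x8} W235={x28} W245={x7} W246={x29} W346={x35} W356={x19}
C dims 6,15,10; δ0: rk_F2 5; δ1: rk_F2 9
Ȟ^0: (6−5)−0=1 ⇒ Z/2
Ȟ^1: (15−9)−5=1 ⇒ Z/2
Ȟ^2: (10−0)−9=1 ⇒ Z/2

Ȟ^0 = Z/2, Ȟ^1 = Z/2 and Ȟ^2 = Z/2


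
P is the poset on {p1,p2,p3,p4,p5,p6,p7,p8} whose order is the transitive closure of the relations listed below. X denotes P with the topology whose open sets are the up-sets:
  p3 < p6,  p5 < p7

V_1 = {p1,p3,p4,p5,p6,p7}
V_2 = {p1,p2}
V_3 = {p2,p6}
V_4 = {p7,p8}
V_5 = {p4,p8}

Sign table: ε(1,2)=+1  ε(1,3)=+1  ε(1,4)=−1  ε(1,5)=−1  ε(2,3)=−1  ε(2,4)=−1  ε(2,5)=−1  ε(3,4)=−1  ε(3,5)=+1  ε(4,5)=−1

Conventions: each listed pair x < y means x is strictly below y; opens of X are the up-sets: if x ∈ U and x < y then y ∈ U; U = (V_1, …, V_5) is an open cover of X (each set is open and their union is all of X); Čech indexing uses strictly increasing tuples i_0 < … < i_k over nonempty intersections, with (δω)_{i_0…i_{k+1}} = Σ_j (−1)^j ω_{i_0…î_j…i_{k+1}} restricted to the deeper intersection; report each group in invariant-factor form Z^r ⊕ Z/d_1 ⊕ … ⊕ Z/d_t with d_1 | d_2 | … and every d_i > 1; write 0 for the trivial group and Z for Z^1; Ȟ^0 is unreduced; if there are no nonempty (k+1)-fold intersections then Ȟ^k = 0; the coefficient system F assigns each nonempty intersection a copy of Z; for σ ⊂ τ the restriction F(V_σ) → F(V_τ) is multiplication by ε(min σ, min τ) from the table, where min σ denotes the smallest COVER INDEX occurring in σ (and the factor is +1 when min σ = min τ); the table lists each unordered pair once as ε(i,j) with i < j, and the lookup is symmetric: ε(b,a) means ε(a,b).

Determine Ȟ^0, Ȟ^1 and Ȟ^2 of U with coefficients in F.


Ȟ^0(U;F) ≅ 0, Ȟ^1(U;F) ≅ Z ⊕ Z/2 and Ȟ^2(U;F) ≅ 0

nerve of the cover:
  V12={p1} V13={p6} V14={p7} V15={p4} V23={p2} V45={p8}
C dims 5,6; δ0: rk 5, SNF 1^4·2
Ȟ^0 = (5 − 5) − 0 = 0, so Ȟ^0 ≅ 0
Ȟ^1 = (6 − 0) − 5 = 1 plus torsion [2], so Ȟ^1 ≅ Z ⊕ Z/2
Ȟ^2 = (0 − 0) − 0 = 0, so Ȟ^2 ≅ 0


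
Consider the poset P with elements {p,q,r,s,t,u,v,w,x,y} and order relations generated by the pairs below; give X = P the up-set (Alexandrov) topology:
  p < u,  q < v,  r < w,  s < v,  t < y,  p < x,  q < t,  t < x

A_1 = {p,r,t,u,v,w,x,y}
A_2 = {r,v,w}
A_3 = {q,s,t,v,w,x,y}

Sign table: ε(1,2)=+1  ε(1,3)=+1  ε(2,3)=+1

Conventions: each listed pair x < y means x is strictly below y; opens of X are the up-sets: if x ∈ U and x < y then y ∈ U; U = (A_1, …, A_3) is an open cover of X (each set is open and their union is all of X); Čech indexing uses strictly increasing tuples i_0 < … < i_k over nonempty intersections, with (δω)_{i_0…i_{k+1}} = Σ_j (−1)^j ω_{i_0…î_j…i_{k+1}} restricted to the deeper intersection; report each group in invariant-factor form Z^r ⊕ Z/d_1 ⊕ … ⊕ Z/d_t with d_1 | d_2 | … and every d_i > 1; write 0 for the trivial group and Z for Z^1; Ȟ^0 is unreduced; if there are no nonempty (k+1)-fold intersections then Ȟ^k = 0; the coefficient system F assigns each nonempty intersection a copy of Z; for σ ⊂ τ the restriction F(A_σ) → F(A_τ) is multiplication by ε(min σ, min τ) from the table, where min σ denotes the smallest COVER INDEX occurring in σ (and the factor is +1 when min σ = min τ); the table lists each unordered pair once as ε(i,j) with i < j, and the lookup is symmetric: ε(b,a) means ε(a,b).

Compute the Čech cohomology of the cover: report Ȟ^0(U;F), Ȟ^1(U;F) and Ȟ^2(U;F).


Ȟ^0 = Z, Ȟ^1 = 0 and Ȟ^2 = 0

nonempty intersections:
  A12={r,v,w} A13={t,v,w,x,y} A23={v,w}
  A123={v,w}
C dims 3,3,1; δ0: rk 2, SNF 1^2; δ1: rk 1, SNF 1^1
Ȟ^0: (3−2)−0=1 ⇒ Z
Ȟ^1: (3−1)−2=0 ⇒ 0
Ȟ^2: (1−0)−1=0 ⇒ 0


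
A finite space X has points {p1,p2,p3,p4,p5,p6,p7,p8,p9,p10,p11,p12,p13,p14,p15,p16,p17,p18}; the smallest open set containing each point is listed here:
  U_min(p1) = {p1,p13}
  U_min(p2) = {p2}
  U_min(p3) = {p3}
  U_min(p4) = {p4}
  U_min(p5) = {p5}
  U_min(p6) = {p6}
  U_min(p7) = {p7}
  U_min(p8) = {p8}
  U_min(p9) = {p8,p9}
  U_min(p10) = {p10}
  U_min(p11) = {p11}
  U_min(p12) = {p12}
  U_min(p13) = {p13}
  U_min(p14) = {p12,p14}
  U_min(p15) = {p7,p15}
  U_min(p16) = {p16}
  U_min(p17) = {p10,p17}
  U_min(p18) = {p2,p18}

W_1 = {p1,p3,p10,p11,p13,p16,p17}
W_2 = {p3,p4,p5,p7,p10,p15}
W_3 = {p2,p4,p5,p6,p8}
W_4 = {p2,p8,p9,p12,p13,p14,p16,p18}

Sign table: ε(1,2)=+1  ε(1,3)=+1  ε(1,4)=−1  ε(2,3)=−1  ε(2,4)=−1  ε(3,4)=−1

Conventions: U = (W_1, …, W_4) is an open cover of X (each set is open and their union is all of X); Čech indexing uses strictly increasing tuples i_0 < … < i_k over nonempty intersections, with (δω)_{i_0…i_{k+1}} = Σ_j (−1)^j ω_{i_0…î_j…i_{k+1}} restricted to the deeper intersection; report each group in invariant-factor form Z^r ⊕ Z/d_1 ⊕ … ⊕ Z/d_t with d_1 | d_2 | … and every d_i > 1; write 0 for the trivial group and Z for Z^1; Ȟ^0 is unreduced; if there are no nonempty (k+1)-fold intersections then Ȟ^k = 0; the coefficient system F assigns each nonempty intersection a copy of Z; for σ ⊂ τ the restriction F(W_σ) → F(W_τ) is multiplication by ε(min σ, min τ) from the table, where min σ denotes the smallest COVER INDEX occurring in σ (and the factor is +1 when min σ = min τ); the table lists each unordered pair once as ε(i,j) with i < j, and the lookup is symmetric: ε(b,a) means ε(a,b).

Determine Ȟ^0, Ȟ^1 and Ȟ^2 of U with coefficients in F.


Ȟ^0 ≅ 0, Ȟ^1 ≅ Z/2 and Ȟ^2 ≅ 0

nerve simplices:
  W12={p3,p10} W14={p13,p16} W23={p4,p5} W34={p2,p8}
C dims 4,4; δ0: rk 4, SNF 1^3·2
degree 0: 4−4−0 = 0 → Ȟ^0 ≅ 0
degree 1: 4−0−4 = 0 plus torsion [2] → Ȟ^1 ≅ Z/2
degree 2: 0−0−0 = 0 → Ȟ^2 ≅ 0


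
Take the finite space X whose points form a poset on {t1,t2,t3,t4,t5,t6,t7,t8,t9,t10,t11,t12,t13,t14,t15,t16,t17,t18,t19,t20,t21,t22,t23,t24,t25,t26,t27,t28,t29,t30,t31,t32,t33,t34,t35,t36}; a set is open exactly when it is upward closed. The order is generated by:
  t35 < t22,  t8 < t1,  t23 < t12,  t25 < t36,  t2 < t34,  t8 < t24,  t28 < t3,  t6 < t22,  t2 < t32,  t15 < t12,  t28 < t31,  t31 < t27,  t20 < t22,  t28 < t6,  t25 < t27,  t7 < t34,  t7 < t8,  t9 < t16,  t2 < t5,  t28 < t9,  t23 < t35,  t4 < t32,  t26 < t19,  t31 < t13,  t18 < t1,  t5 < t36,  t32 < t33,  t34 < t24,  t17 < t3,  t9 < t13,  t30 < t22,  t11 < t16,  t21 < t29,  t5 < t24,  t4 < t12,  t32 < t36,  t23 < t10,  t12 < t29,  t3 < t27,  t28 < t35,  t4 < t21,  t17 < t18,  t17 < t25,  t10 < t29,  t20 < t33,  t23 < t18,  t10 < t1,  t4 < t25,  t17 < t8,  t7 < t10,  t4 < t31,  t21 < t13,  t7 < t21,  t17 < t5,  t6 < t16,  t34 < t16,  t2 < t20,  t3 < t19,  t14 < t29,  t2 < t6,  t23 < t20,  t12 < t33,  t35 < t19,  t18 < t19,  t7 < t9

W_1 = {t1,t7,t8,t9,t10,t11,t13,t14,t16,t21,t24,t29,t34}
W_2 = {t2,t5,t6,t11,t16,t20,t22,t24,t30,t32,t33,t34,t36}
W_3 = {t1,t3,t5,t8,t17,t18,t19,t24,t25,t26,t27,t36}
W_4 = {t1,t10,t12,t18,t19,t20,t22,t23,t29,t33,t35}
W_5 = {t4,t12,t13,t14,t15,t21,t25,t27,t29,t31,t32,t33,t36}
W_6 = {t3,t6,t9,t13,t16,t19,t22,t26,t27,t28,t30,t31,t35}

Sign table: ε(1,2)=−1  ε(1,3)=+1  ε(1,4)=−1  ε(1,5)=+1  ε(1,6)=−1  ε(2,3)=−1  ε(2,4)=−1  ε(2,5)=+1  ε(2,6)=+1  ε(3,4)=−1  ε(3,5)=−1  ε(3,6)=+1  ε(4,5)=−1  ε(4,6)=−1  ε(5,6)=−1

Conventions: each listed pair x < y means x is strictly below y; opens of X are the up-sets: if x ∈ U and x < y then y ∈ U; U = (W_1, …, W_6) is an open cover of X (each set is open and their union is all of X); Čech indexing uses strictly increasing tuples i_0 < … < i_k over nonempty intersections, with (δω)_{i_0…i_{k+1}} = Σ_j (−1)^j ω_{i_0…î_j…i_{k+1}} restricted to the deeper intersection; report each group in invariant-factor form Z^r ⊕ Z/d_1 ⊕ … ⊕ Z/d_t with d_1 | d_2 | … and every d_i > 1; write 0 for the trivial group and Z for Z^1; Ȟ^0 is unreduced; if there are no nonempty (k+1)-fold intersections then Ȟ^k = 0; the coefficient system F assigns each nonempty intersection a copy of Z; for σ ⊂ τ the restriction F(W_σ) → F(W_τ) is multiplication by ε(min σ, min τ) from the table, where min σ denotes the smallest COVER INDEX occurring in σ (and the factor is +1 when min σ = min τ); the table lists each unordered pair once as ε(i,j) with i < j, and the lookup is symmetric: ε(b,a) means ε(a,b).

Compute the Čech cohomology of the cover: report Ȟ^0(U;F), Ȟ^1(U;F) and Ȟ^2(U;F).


nerve of the cover:
  W12={t11,t16,t24,t34} W13={t1,t8,t24} W14={t1,t10,t29} W15={t13,t14,t21,t29} W16={t9,t13,t16} W23={t5,t24,t36} W24={t20,t22,t33} W25={t32,t33,t36} W26={t6,t16,t22,t30} W34={t1,t18,t19} W35={t25,t27,t36} W36={t3,t19,t26,t27} W45={t12,t29,t33} W46={t19,t22,t35} W56={t13,t27,t31}
  W123={t24} W126={t16} W134={t1} W145={t29} W156={t13} W235={t36} W245={t33} W246={t22} W346={t19} W356={t27}
C dims 6,15,10; δ0: rk 6, SNF 1^5·2; δ1: rk 9, SNF 1^9
Ȟ^0 = (6 − 6) − 0 = 0, so Ȟ^0 ≅ 0
Ȟ^1 = (15 − 9) − 6 = 0 plus torsion [2], so Ȟ^1 ≅ Z/2
Ȟ^2 = (10 − 0) − 9 = 1, so Ȟ^2 ≅ Z

Ȟ^0 ≅ 0; Ȟ^1 ≅ Z/2; Ȟ^2 ≅ Z


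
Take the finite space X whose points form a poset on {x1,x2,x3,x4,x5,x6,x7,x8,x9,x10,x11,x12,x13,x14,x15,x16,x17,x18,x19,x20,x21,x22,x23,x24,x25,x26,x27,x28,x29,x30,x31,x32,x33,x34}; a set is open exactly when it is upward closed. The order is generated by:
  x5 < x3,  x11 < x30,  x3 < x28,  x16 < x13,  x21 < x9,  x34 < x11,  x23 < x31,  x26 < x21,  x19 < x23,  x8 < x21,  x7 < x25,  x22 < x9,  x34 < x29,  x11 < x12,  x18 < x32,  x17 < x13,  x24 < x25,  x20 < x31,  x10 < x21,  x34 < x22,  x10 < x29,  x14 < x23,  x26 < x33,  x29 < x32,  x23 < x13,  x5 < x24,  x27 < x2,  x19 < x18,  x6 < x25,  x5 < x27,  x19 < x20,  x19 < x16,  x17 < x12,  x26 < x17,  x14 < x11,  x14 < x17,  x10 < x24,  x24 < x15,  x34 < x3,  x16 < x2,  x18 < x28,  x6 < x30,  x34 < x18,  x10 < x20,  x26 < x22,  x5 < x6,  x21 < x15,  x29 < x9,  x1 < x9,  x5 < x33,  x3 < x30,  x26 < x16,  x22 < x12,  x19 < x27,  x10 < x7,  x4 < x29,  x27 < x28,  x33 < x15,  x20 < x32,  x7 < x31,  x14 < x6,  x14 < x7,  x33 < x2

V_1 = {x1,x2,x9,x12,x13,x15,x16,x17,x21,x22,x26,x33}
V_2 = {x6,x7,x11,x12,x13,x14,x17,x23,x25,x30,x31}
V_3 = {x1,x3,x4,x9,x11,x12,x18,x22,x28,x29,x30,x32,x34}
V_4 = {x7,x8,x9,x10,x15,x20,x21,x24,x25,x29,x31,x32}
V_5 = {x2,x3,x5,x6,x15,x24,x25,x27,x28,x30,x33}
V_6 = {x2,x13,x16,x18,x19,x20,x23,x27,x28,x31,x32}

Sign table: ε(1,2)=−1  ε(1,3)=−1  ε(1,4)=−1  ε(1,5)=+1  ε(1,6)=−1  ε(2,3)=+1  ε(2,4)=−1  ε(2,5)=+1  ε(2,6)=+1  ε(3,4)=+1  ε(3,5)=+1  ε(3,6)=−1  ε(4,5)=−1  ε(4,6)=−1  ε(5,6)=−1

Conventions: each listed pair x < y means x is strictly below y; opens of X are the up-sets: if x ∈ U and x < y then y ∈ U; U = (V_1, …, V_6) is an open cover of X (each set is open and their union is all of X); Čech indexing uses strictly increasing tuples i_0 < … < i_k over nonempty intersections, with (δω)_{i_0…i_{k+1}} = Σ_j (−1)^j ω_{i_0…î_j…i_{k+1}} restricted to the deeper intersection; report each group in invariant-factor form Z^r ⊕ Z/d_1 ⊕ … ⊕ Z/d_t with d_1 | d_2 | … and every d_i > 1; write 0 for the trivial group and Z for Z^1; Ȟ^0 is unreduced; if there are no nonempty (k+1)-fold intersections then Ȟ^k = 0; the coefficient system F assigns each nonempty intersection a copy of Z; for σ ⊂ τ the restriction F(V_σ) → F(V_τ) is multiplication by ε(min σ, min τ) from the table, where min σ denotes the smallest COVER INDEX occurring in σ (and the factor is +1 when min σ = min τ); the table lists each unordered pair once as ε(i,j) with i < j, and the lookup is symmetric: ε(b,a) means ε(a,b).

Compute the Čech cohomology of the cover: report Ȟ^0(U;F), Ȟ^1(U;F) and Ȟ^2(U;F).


nonempty intersections:
  V12={x12,x13,x17} V13={x1,x9,x12,x22} V14={x9,x15,x21} V15={x2,x15,x33} V16={x2,x13,x16} V23={x11,x12,x30} V24={x7,x25,x31} V25={x6,x25,x30} V26={x13,x23,x31} V34={x9,x29,x32} V35={x3,x28,x30} V36={x18,x28,x32} V45={x15,x24,x25} V46={x20,x31,x32} V56={x2,x27,x28}
  V123={x12} V126={x13} V134={x9} V145={x15} V156={x2} V235={x30} V245={x25} V246={x31} V346={x32} V356={x28}
C dims 6,15,10; δ0: rk 6, SNF 1^5·2; δ1: rk 9, SNF 1^9
Ȟ^0: (6−6)−0=0 ⇒ 0
Ȟ^1: (15−9)−6=0 plus torsion [2] ⇒ Z/2
Ȟ^2: (10−0)−9=1 ⇒ Z

Ȟ^0 ≅ 0,  Ȟ^1 ≅ Z/2,  Ȟ^2 ≅ Z


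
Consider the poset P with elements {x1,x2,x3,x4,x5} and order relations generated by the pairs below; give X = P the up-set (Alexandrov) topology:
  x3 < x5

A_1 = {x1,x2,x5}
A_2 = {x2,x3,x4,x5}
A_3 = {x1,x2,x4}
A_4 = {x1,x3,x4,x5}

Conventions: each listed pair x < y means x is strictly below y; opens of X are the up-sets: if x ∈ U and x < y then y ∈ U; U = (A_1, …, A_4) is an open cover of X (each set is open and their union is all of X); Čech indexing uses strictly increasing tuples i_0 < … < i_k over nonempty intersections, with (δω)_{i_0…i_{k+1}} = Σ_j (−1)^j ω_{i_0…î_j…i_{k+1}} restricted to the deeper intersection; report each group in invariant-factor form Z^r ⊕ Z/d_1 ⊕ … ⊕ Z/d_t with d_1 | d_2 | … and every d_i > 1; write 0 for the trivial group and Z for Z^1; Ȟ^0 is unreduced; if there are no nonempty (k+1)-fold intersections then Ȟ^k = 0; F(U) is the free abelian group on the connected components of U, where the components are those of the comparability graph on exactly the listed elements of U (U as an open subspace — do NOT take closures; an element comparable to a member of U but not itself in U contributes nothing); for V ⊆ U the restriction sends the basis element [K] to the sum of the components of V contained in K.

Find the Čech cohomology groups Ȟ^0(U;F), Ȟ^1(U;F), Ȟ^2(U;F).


nonempty overlaps:
  A12={x2,x5} A13={x1,x2} A14={x1,x5} A23={x2,x4} A24={x3,x4,x5} A34={x1,x4}
  A123={x2} A124={x5} A134={x1} A234={x4}
components per intersection:
  A1: {x1} {x2} {x5}
  A2: {x2} {x3,x5} {x4}
  A3: {x1} {x2} {x4}
  A4: {x1} {x3,x5} {x4}
  A12: {x2} {x5}
  A13: {x1} {x2}
  A14: {x1} {x5}
  A23: {x2} {x4}
  A24: {x3,x5} {x4}
  A34: {x1} {x4}
  A123: {x2}
  A124: {x5}
  A134: {x1}
  A234: {x4}
C dims 12,12,4; δ0: rk 8, SNF 1^8; δ1: rk 4, SNF 1^4
degree 0: 12−8−0 = 4 → Ȟ^0 ≅ Z^4
degree 1: 12−4−8 = 0 → Ȟ^1 ≅ 0
degree 2: 4−0−4 = 0 → Ȟ^2 ≅ 0

Ȟ^0(U;F) ≅ Z^4,  Ȟ^1(U;F) ≅ 0,  Ȟ^2(U;F) ≅ 0


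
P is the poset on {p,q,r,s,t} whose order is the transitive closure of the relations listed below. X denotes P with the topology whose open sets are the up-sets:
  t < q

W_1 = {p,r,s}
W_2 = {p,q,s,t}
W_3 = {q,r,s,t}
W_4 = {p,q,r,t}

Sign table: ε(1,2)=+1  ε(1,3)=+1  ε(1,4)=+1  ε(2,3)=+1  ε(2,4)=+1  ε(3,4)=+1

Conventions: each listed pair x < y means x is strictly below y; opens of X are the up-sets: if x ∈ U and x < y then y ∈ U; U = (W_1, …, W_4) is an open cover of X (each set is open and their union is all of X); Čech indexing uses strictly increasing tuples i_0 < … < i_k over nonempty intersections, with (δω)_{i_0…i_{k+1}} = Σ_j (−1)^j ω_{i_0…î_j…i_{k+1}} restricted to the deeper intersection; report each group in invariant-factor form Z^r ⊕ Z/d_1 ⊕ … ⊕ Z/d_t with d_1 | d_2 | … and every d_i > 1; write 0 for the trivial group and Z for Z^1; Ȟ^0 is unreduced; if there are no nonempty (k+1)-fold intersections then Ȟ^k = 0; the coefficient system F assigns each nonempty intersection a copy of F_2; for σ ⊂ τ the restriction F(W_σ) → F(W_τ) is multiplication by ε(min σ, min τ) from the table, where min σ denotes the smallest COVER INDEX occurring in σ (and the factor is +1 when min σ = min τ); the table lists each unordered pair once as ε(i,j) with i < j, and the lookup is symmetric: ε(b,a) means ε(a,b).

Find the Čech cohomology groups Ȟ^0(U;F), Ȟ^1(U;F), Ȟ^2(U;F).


nonempty overlaps:
  W12={p,s} W13={r,s} W14={p,r} W23={q,s,t} W24={p,q,t} W34={q,r,t}
  W123={s} W124={p} W134={r} W234={q,t}
C dims 4,6,4; δ0: rk_F2 3; δ1: rk_F2 3
degree 0: 4−3−0 = 1 → Ȟ^0 ≅ Z/2
degree 1: 6−3−3 = 0 → Ȟ^1 ≅ 0
degree 2: 4−0−3 = 1 → Ȟ^2 ≅ Z/2

Ȟ^0 ≅ Z/2, Ȟ^1 ≅ 0 and Ȟ^2 ≅ Z/2


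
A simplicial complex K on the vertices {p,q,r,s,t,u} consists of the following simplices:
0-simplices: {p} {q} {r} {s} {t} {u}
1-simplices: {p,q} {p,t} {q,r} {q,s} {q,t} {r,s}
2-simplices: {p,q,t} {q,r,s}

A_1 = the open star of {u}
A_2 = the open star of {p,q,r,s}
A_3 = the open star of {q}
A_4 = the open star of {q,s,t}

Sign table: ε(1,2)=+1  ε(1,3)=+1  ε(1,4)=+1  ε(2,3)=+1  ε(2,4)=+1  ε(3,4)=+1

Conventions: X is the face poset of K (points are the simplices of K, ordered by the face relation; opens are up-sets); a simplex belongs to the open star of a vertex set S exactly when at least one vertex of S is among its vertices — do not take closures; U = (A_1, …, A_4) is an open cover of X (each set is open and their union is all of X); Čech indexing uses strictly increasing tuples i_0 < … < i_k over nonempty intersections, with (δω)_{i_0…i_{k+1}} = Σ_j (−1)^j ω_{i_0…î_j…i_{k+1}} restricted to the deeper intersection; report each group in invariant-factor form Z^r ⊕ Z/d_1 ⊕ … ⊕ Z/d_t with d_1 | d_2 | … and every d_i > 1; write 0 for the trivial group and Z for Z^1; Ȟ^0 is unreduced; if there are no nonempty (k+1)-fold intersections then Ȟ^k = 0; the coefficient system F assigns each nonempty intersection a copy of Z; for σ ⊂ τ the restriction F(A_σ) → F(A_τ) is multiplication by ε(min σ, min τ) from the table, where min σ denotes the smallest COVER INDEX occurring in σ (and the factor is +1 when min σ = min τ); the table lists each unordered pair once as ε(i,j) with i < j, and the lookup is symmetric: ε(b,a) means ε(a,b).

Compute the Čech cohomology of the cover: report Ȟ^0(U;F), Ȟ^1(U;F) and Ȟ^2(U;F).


Ȟ^0(U;F) ≅ Z^2, Ȟ^1(U;F) ≅ 0 and Ȟ^2(U;F) ≅ 0

nonempty overlaps:
  A1={{u}} A2={{p},{q},{r},{s},{p,q},{p,t},{q,r},{q,s},{q,t},{r,s},{p,q,t},{q,r,s}} A3={{q},{p,q},{q,r},{q,s},{q,t},{p,q,t},{q,r,s}} A4={{q},{s},{t},{p,q},{p,t},{q,r},{q,s},{q,t},{r,s},{p,q,t},{q,r,s}}
  A23={{q},{p,q},{q,r},{q,s},{q,t},{p,q,t},{q,r,s}} A24={{q},{s},{p,q},{p,t},{q,r},{q,s},{q,t},{r,s},{p,q,t},{q,r,s}} A34={{q},{p,q},{q,r},{q,s},{q,t},{p,q,t},{q,r,s}}
  A234={{q},{p,q},{q,r},{q,s},{q,t},{p,q,t},{q,r,s}}
C dims 4,3,1; δ0: rk 2, SNF 1^2; δ1: rk 1, SNF 1^1
degree 0: 4−2−0 = 2 → Ȟ^0 ≅ Z^2
degree 1: 3−1−2 = 0 → Ȟ^1 ≅ 0
degree 2: 1−0−1 = 0 → Ȟ^2 ≅ 0
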